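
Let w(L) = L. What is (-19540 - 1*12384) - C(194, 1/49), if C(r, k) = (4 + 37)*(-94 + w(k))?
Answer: -1375471/49 ≈ -28071.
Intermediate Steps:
C(r, k) = -3854 + 41*k (C(r, k) = (4 + 37)*(-94 + k) = 41*(-94 + k) = -3854 + 41*k)
(-19540 - 1*12384) - C(194, 1/49) = (-19540 - 1*12384) - (-3854 + 41/49) = (-19540 - 12384) - (-3854 + 41*(1/49)) = -31924 - (-3854 + 41/49) = -31924 - 1*(-188805/49) = -31924 + 188805/49 = -1375471/49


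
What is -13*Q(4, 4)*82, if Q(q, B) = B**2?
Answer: -17056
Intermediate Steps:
-13*Q(4, 4)*82 = -13*4**2*82 = -13*16*82 = -208*82 = -17056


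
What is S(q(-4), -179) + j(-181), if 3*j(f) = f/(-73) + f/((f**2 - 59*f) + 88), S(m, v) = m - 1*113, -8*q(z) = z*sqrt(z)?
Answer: -356440687/3177544 + I ≈ -112.17 + 1.0*I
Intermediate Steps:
q(z) = -z**(3/2)/8 (q(z) = -z*sqrt(z)/8 = -z**(3/2)/8)
S(m, v) = -113 + m (S(m, v) = m - 113 = -113 + m)
j(f) = -f/219 + f/(3*(88 + f**2 - 59*f)) (j(f) = (f/(-73) + f/((f**2 - 59*f) + 88))/3 = (f*(-1/73) + f/(88 + f**2 - 59*f))/3 = (-f/73 + f/(88 + f**2 - 59*f))/3 = -f/219 + f/(3*(88 + f**2 - 59*f)))
S(q(-4), -179) + j(-181) = (-113 - (-1)*I) + (1/219)*(-181)*(-15 - 1*(-181)**2 + 59*(-181))/(88 + (-181)**2 - 59*(-181)) = (-113 - (-1)*I) + (1/219)*(-181)*(-15 - 1*32761 - 10679)/(88 + 32761 + 10679) = (-113 + I) + (1/219)*(-181)*(-15 - 32761 - 10679)/43528 = (-113 + I) + (1/219)*(-181)*(1/43528)*(-43455) = (-113 + I) + 2621785/3177544 = -356440687/3177544 + I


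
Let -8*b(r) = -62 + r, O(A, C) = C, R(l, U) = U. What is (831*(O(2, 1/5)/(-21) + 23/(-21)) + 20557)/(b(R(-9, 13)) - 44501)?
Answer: -1832968/4152855 ≈ -0.44138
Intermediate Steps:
b(r) = 31/4 - r/8 (b(r) = -(-62 + r)/8 = 31/4 - r/8)
(831*(O(2, 1/5)/(-21) + 23/(-21)) + 20557)/(b(R(-9, 13)) - 44501) = (831*(1/(5*(-21)) + 23/(-21)) + 20557)/((31/4 - ⅛*13) - 44501) = (831*((⅕)*(-1/21) + 23*(-1/21)) + 20557)/((31/4 - 13/8) - 44501) = (831*(-1/105 - 23/21) + 20557)/(49/8 - 44501) = (831*(-116/105) + 20557)/(-355959/8) = (-32132/35 + 20557)*(-8/355959) = (687363/35)*(-8/355959) = -1832968/4152855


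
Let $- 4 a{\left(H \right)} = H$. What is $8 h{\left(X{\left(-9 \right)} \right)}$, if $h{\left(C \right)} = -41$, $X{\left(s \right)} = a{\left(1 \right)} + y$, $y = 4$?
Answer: $-328$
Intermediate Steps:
$a{\left(H \right)} = - \frac{H}{4}$
$X{\left(s \right)} = \frac{15}{4}$ ($X{\left(s \right)} = \left(- \frac{1}{4}\right) 1 + 4 = - \frac{1}{4} + 4 = \frac{15}{4}$)
$8 h{\left(X{\left(-9 \right)} \right)} = 8 \left(-41\right) = -328$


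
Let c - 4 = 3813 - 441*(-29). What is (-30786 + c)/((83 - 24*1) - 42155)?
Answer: 3545/10524 ≈ 0.33685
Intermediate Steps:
c = 16606 (c = 4 + (3813 - 441*(-29)) = 4 + (3813 + 12789) = 4 + 16602 = 16606)
(-30786 + c)/((83 - 24*1) - 42155) = (-30786 + 16606)/((83 - 24*1) - 42155) = -14180/((83 - 24) - 42155) = -14180/(59 - 42155) = -14180/(-42096) = -14180*(-1/42096) = 3545/10524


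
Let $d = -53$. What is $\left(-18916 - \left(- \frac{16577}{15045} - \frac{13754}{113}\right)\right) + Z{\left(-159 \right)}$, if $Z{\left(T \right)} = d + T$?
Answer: $- \frac{32310423749}{1700085} \approx -19005.0$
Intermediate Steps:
$Z{\left(T \right)} = -53 + T$
$\left(-18916 - \left(- \frac{16577}{15045} - \frac{13754}{113}\right)\right) + Z{\left(-159 \right)} = \left(-18916 - \left(- \frac{16577}{15045} - \frac{13754}{113}\right)\right) - 212 = \left(-18916 - - \frac{208802131}{1700085}\right) - 212 = \left(-18916 + \left(\frac{13754}{113} + \frac{16577}{15045}\right)\right) - 212 = \left(-18916 + \frac{208802131}{1700085}\right) - 212 = - \frac{31950005729}{1700085} - 212 = - \frac{32310423749}{1700085}$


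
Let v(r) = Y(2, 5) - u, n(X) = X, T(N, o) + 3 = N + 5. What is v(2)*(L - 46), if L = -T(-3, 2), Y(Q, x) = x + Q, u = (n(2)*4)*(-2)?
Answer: -1035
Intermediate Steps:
T(N, o) = 2 + N (T(N, o) = -3 + (N + 5) = -3 + (5 + N) = 2 + N)
u = -16 (u = (2*4)*(-2) = 8*(-2) = -16)
Y(Q, x) = Q + x
v(r) = 23 (v(r) = (2 + 5) - 1*(-16) = 7 + 16 = 23)
L = 1 (L = -(2 - 3) = -1*(-1) = 1)
v(2)*(L - 46) = 23*(1 - 46) = 23*(-45) = -1035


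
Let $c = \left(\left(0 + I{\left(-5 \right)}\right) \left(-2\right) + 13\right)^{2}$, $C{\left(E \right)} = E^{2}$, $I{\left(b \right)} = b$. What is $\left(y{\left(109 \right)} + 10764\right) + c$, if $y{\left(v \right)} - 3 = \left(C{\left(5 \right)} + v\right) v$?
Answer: $25902$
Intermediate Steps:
$y{\left(v \right)} = 3 + v \left(25 + v\right)$ ($y{\left(v \right)} = 3 + \left(5^{2} + v\right) v = 3 + \left(25 + v\right) v = 3 + v \left(25 + v\right)$)
$c = 529$ ($c = \left(\left(0 - 5\right) \left(-2\right) + 13\right)^{2} = \left(\left(-5\right) \left(-2\right) + 13\right)^{2} = \left(10 + 13\right)^{2} = 23^{2} = 529$)
$\left(y{\left(109 \right)} + 10764\right) + c = \left(\left(3 + 109^{2} + 25 \cdot 109\right) + 10764\right) + 529 = \left(\left(3 + 11881 + 2725\right) + 10764\right) + 529 = \left(14609 + 10764\right) + 529 = 25373 + 529 = 25902$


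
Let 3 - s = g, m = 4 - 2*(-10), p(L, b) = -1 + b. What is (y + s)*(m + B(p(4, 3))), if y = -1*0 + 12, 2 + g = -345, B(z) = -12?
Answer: 4344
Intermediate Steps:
m = 24 (m = 4 + 20 = 24)
g = -347 (g = -2 - 345 = -347)
y = 12 (y = 0 + 12 = 12)
s = 350 (s = 3 - 1*(-347) = 3 + 347 = 350)
(y + s)*(m + B(p(4, 3))) = (12 + 350)*(24 - 12) = 362*12 = 4344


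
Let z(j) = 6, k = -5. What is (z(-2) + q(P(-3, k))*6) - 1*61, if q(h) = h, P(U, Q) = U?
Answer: -73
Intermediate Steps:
(z(-2) + q(P(-3, k))*6) - 1*61 = (6 - 3*6) - 1*61 = (6 - 18) - 61 = -12 - 61 = -73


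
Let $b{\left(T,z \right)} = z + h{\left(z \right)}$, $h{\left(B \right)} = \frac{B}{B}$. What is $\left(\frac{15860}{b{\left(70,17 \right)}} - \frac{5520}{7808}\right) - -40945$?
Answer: $\frac{183697175}{4392} \approx 41825.0$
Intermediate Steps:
$h{\left(B \right)} = 1$
$b{\left(T,z \right)} = 1 + z$ ($b{\left(T,z \right)} = z + 1 = 1 + z$)
$\left(\frac{15860}{b{\left(70,17 \right)}} - \frac{5520}{7808}\right) - -40945 = \left(\frac{15860}{1 + 17} - \frac{5520}{7808}\right) - -40945 = \left(\frac{15860}{18} - \frac{345}{488}\right) + 40945 = \left(15860 \cdot \frac{1}{18} - \frac{345}{488}\right) + 40945 = \left(\frac{7930}{9} - \frac{345}{488}\right) + 40945 = \frac{3866735}{4392} + 40945 = \frac{183697175}{4392}$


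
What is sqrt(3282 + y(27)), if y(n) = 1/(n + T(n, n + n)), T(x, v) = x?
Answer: sqrt(1063374)/18 ≈ 57.289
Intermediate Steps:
y(n) = 1/(2*n) (y(n) = 1/(n + n) = 1/(2*n))
sqrt(3282 + y(27)) = sqrt(3282 + (1/2)/27) = sqrt(3282 + (1/2)*(1/27)) = sqrt(3282 + 1/54) = sqrt(177229/54) = sqrt(1063374)/18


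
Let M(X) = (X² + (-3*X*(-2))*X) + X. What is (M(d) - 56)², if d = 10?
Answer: 427716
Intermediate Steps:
M(X) = X + 7*X² (M(X) = (X² + (6*X)*X) + X = (X² + 6*X²) + X = 7*X² + X = X + 7*X²)
(M(d) - 56)² = (10*(1 + 7*10) - 56)² = (10*(1 + 70) - 56)² = (10*71 - 56)² = (710 - 56)² = 654² = 427716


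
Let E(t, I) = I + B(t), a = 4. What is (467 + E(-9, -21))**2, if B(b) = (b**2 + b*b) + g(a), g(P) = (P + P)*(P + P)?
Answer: 451584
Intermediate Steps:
g(P) = 4*P**2 (g(P) = (2*P)*(2*P) = 4*P**2)
B(b) = 64 + 2*b**2 (B(b) = (b**2 + b*b) + 4*4**2 = (b**2 + b**2) + 4*16 = 2*b**2 + 64 = 64 + 2*b**2)
E(t, I) = 64 + I + 2*t**2 (E(t, I) = I + (64 + 2*t**2) = 64 + I + 2*t**2)
(467 + E(-9, -21))**2 = (467 + (64 - 21 + 2*(-9)**2))**2 = (467 + (64 - 21 + 2*81))**2 = (467 + (64 - 21 + 162))**2 = (467 + 205)**2 = 672**2 = 451584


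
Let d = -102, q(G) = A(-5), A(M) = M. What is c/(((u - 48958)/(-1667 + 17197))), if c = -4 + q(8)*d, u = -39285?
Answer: -7858180/88243 ≈ -89.052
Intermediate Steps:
q(G) = -5
c = 506 (c = -4 - 5*(-102) = -4 + 510 = 506)
c/(((u - 48958)/(-1667 + 17197))) = 506/(((-39285 - 48958)/(-1667 + 17197))) = 506/((-88243/15530)) = 506/((-88243*1/15530)) = 506/(-88243/15530) = 506*(-15530/88243) = -7858180/88243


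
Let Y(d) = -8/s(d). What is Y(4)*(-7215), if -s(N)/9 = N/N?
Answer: -19240/3 ≈ -6413.3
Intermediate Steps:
s(N) = -9 (s(N) = -9*N/N = -9*1 = -9)
Y(d) = 8/9 (Y(d) = -8/(-9) = -8*(-⅑) = 8/9)
Y(4)*(-7215) = (8/9)*(-7215) = -19240/3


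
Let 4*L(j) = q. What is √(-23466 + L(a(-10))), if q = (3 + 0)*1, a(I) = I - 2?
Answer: 3*I*√10429/2 ≈ 153.18*I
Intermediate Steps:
a(I) = -2 + I
q = 3 (q = 3*1 = 3)
L(j) = ¾ (L(j) = (¼)*3 = ¾)
√(-23466 + L(a(-10))) = √(-23466 + ¾) = √(-93861/4) = 3*I*√10429/2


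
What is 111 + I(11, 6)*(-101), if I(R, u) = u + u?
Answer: -1101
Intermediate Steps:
I(R, u) = 2*u
111 + I(11, 6)*(-101) = 111 + (2*6)*(-101) = 111 + 12*(-101) = 111 - 1212 = -1101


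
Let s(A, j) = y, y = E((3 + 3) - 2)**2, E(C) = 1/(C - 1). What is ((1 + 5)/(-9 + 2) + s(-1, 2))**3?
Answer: -103823/250047 ≈ -0.41521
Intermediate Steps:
E(C) = 1/(-1 + C)
y = 1/9 (y = (1/(-1 + ((3 + 3) - 2)))**2 = (1/(-1 + (6 - 2)))**2 = (1/(-1 + 4))**2 = (1/3)**2 = 1/9 ≈ 0.11111)
s(A, j) = 1/9
((1 + 5)/(-9 + 2) + s(-1, 2))**3 = ((1 + 5)/(-9 + 2) + 1/9)**3 = (6/(-7) + 1/9)**3 = (6*(-1/7) + 1/9)**3 = (-6/7 + 1/9)**3 = (-47/63)**3 = -103823/250047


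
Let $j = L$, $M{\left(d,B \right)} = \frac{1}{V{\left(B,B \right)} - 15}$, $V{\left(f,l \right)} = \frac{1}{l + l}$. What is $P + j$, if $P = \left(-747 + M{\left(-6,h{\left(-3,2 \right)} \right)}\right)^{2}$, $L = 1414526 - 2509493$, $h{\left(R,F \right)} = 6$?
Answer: $- \frac{17201462022}{32041} \approx -5.3686 \cdot 10^{5}$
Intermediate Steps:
$L = -1094967$ ($L = 1414526 - 2509493 = -1094967$)
$V{\left(f,l \right)} = \frac{1}{2 l}$
$M{\left(d,B \right)} = \frac{1}{-15 + \frac{1}{2 B}}$ ($M{\left(d,B \right)} = \frac{1}{\frac{1}{2 B} - 15} = \frac{1}{-15 + \frac{1}{2 B}}$)
$j = -1094967$
$P = \frac{17882375625}{32041}$ ($P = \left(-747 - \frac{12}{-1 + 30 \cdot 6}\right)^{2} = \left(-747 - \frac{12}{-1 + 180}\right)^{2} = \left(-747 - \frac{12}{179}\right)^{2} = \left(- \frac{133725}{179}\right)^{2} = \frac{17882375625}{32041} \approx 5.5811 \cdot 10^{5}$)
$P + j = \frac{17882375625}{32041} - 1094967 = - \frac{17201462022}{32041}$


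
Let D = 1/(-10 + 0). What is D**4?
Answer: 1/10000 ≈ 0.00010000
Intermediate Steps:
D = -1/10 (D = 1/(-10) = -1/10 ≈ -0.10000)
D**4 = (-1/10)**4 = 1/10000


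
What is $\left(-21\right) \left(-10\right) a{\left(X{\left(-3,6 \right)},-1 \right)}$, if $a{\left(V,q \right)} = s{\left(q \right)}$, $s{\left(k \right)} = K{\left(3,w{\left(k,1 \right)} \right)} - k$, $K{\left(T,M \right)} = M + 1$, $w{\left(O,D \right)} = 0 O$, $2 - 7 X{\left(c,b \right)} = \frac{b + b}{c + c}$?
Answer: $420$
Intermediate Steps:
$X{\left(c,b \right)} = \frac{2}{7} - \frac{b}{7 c}$ ($X{\left(c,b \right)} = \frac{2}{7} - \frac{\left(b + b\right) \frac{1}{c + c}}{7} = \frac{2}{7} - \frac{2 b \frac{1}{2 c}}{7} = \frac{2}{7} - \frac{b \frac{1}{c}}{7} = \frac{2}{7} - \frac{b}{7 c}$)
$w{\left(O,D \right)} = 0$
$K{\left(T,M \right)} = 1 + M$
$s{\left(k \right)} = 1 - k$ ($s{\left(k \right)} = \left(1 + 0\right) - k = 1 - k$)
$a{\left(V,q \right)} = 1 - q$
$\left(-21\right) \left(-10\right) a{\left(X{\left(-3,6 \right)},-1 \right)} = \left(-21\right) \left(-10\right) \left(1 - -1\right) = 210 \left(1 + 1\right) = 210 \cdot 2 = 420$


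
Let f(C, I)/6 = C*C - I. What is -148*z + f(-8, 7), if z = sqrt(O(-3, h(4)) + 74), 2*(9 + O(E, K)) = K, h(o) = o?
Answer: 342 - 148*sqrt(67) ≈ -869.43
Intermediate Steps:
O(E, K) = -9 + K/2
f(C, I) = -6*I + 6*C**2 (f(C, I) = 6*(C*C - I) = 6*(C**2 - I) = -6*I + 6*C**2)
z = sqrt(67) (z = sqrt((-9 + (1/2)*4) + 74) = sqrt((-9 + 2) + 74) = sqrt(-7 + 74) = sqrt(67) ≈ 8.1853)
-148*z + f(-8, 7) = -148*sqrt(67) + (-6*7 + 6*(-8)**2) = -148*sqrt(67) + (-42 + 6*64) = -148*sqrt(67) + (-42 + 384) = -148*sqrt(67) + 342 = 342 - 148*sqrt(67)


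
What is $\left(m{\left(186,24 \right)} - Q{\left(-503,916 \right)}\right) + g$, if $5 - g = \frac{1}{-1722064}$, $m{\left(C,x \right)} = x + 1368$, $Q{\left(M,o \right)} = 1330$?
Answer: $\frac{115378289}{1722064} \approx 67.0$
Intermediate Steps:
$m{\left(C,x \right)} = 1368 + x$
$g = \frac{8610321}{1722064}$ ($g = 5 - \frac{1}{-1722064} = 5 - - \frac{1}{1722064} = 5 + \frac{1}{1722064} = \frac{8610321}{1722064} \approx 5.0$)
$\left(m{\left(186,24 \right)} - Q{\left(-503,916 \right)}\right) + g = \left(\left(1368 + 24\right) - 1330\right) + \frac{8610321}{1722064} = \left(1392 - 1330\right) + \frac{8610321}{1722064} = 62 + \frac{8610321}{1722064} = \frac{115378289}{1722064}$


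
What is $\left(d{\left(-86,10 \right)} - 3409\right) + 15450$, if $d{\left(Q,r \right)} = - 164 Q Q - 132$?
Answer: $-1201035$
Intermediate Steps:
$d{\left(Q,r \right)} = -132 - 164 Q^{2}$ ($d{\left(Q,r \right)} = - 164 Q^{2} - 132 = -132 - 164 Q^{2}$)
$\left(d{\left(-86,10 \right)} - 3409\right) + 15450 = \left(\left(-132 - 164 \left(-86\right)^{2}\right) - 3409\right) + 15450 = \left(\left(-132 - 1212944\right) - 3409\right) + 15450 = \left(-1213076 - 3409\right) + 15450 = -1216485 + 15450 = -1201035$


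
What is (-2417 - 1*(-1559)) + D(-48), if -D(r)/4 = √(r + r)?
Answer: -858 - 16*I*√6 ≈ -858.0 - 39.192*I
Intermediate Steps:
D(r) = -4*√2*√r (D(r) = -4*√(r + r) = -4*√2*√r)
(-2417 - 1*(-1559)) + D(-48) = (-2417 - 1*(-1559)) - 4*√2*√(-48) = (-2417 + 1559) - 4*√2*4*I*√3 = -858 - 16*I*√6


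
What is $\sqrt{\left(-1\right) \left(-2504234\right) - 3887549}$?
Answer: $i \sqrt{1383315} \approx 1176.1 i$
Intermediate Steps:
$\sqrt{\left(-1\right) \left(-2504234\right) - 3887549} = \sqrt{2504234 - 3887549} = \sqrt{-1383315} = i \sqrt{1383315}$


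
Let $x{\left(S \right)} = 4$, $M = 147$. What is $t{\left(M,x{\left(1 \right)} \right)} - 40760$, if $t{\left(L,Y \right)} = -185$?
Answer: $-40945$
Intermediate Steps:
$t{\left(M,x{\left(1 \right)} \right)} - 40760 = -185 - 40760 = -40945$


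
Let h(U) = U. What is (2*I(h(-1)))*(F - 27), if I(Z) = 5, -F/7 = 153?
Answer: -10980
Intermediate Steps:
F = -1071 (F = -7*153 = -1071)
(2*I(h(-1)))*(F - 27) = (2*5)*(-1071 - 27) = 10*(-1098) = -10980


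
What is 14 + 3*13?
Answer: 53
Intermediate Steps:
14 + 3*13 = 14 + 39 = 53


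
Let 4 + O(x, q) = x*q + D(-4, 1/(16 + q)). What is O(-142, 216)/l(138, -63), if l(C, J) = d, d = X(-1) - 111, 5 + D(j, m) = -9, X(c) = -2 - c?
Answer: 15345/56 ≈ 274.02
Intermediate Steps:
D(j, m) = -14 (D(j, m) = -5 - 9 = -14)
O(x, q) = -18 + q*x (O(x, q) = -4 + (x*q - 14) = -4 + (q*x - 14) = -4 + (-14 + q*x) = -18 + q*x)
d = -112 (d = (-2 - 1*(-1)) - 111 = (-2 + 1) - 111 = -1 - 111 = -112)
l(C, J) = -112
O(-142, 216)/l(138, -63) = (-18 + 216*(-142))/(-112) = (-18 - 30672)*(-1/112) = -30690*(-1/112) = 15345/56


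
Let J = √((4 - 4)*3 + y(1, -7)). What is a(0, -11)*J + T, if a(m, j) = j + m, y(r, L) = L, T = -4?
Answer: -4 - 11*I*√7 ≈ -4.0 - 29.103*I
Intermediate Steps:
J = I*√7 (J = √((4 - 4)*3 - 7) = √(0*3 - 7) = √(0 - 7) = √(-7) = I*√7 ≈ 2.6458*I)
a(0, -11)*J + T = (-11 + 0)*(I*√7) - 4 = -11*I*√7 - 4 = -4 - 11*I*√7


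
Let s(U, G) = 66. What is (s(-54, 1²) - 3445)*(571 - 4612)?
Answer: 13654539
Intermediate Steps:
(s(-54, 1²) - 3445)*(571 - 4612) = (66 - 3445)*(571 - 4612) = -3379*(-4041) = 13654539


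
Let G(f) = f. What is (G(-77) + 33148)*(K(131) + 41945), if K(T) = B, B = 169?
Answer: 1392752094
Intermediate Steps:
K(T) = 169
(G(-77) + 33148)*(K(131) + 41945) = (-77 + 33148)*(169 + 41945) = 33071*42114 = 1392752094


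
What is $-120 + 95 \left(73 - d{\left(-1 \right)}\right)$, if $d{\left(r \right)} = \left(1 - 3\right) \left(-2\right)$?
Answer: $6435$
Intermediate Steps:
$d{\left(r \right)} = 4$ ($d{\left(r \right)} = \left(-2\right) \left(-2\right) = 4$)
$-120 + 95 \left(73 - d{\left(-1 \right)}\right) = -120 + 95 \left(73 - 4\right) = -120 + 95 \cdot 69 = -120 + 6555 = 6435$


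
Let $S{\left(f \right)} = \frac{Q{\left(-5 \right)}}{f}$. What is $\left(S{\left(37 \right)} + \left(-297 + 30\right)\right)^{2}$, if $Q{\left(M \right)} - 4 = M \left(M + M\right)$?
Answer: $\frac{96530625}{1369} \approx 70512.0$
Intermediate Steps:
$Q{\left(M \right)} = 4 + 2 M^{2}$ ($Q{\left(M \right)} = 4 + M \left(M + M\right) = 4 + M 2 M = 4 + 2 M^{2}$)
$S{\left(f \right)} = \frac{54}{f}$ ($S{\left(f \right)} = \frac{4 + 2 \left(-5\right)^{2}}{f} = \frac{4 + 2 \cdot 25}{f} = \frac{4 + 50}{f} = \frac{54}{f}$)
$\left(S{\left(37 \right)} + \left(-297 + 30\right)\right)^{2} = \left(\frac{54}{37} + \left(-297 + 30\right)\right)^{2} = \left(54 \cdot \frac{1}{37} - 267\right)^{2} = \left(\frac{54}{37} - 267\right)^{2} = \left(- \frac{9825}{37}\right)^{2} = \frac{96530625}{1369}$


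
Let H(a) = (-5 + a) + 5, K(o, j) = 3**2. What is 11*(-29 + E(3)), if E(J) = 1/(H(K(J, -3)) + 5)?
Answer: -4455/14 ≈ -318.21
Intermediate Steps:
K(o, j) = 9
H(a) = a
E(J) = 1/14 (E(J) = 1/(9 + 5) = 1/14)
11*(-29 + E(3)) = 11*(-29 + 1/14) = 11*(-405/14) = -4455/14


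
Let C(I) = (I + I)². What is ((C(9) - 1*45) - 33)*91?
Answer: 22386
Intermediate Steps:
C(I) = 4*I² (C(I) = (2*I)² = 4*I²)
((C(9) - 1*45) - 33)*91 = ((4*9² - 1*45) - 33)*91 = ((4*81 - 45) - 33)*91 = ((324 - 45) - 33)*91 = (279 - 33)*91 = 246*91 = 22386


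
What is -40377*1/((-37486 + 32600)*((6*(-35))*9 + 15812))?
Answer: 40377/68022892 ≈ 0.00059358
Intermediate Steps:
-40377*1/((-37486 + 32600)*((6*(-35))*9 + 15812)) = -40377*(-1/(4886*(-210*9 + 15812))) = -40377*(-1/(4886*(-1890 + 15812))) = -40377/((-4886*13922)) = -40377/(-68022892) = -40377*(-1/68022892) = 40377/68022892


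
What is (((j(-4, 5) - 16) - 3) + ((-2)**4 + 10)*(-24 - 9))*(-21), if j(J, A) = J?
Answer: 18501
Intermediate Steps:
(((j(-4, 5) - 16) - 3) + ((-2)**4 + 10)*(-24 - 9))*(-21) = (((-4 - 16) - 3) + ((-2)**4 + 10)*(-24 - 9))*(-21) = ((-20 - 3) + (16 + 10)*(-33))*(-21) = (-23 + 26*(-33))*(-21) = (-23 - 858)*(-21) = -881*(-21) = 18501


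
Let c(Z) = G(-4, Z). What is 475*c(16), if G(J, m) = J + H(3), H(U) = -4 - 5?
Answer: -6175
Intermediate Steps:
H(U) = -9
G(J, m) = -9 + J (G(J, m) = J - 9 = -9 + J)
c(Z) = -13 (c(Z) = -9 - 4 = -13)
475*c(16) = 475*(-13) = -6175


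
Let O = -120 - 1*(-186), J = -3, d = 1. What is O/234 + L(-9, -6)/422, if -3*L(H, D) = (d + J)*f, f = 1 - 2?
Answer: 2308/8229 ≈ 0.28047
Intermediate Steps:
f = -1
O = 66 (O = -120 + 186 = 66)
L(H, D) = -2/3 (L(H, D) = -(1 - 3)*(-1)/3 = -(-2)*(-1)/3 = -1/3*2 = -2/3)
O/234 + L(-9, -6)/422 = 66/234 - 2/3/422 = 66*(1/234) - 2/3*1/422 = 11/39 - 1/633 = 2308/8229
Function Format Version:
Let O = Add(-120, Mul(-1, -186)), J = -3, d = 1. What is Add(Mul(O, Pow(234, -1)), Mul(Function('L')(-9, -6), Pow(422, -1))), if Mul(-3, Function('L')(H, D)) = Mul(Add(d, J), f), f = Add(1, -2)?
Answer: Rational(2308, 8229) ≈ 0.28047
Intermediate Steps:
f = -1
O = 66 (O = Add(-120, 186) = 66)
Function('L')(H, D) = Rational(-2, 3) (Function('L')(H, D) = Mul(Rational(-1, 3), Mul(Add(1, -3), -1)) = Mul(Rational(-1, 3), Mul(-2, -1)) = Mul(Rational(-1, 3), 2) = Rational(-2, 3))
Add(Mul(O, Pow(234, -1)), Mul(Function('L')(-9, -6), Pow(422, -1))) = Add(Mul(66, Pow(234, -1)), Mul(Rational(-2, 3), Pow(422, -1))) = Add(Mul(66, Rational(1, 234)), Mul(Rational(-2, 3), Rational(1, 422))) = Add(Rational(11, 39), Rational(-1, 633)) = Rational(2308, 8229)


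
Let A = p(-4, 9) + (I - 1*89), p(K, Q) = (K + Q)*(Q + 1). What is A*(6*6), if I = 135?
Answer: 3456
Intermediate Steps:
p(K, Q) = (1 + Q)*(K + Q) (p(K, Q) = (K + Q)*(1 + Q) = (1 + Q)*(K + Q))
A = 96 (A = (-4 + 9 + 9² - 4*9) + (135 - 1*89) = (-4 + 9 + 81 - 36) + (135 - 89) = 50 + 46 = 96)
A*(6*6) = 96*(6*6) = 96*36 = 3456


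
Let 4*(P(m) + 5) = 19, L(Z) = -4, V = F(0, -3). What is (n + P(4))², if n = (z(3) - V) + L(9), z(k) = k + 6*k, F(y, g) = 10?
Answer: 729/16 ≈ 45.563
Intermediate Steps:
z(k) = 7*k
V = 10
P(m) = -¼ (P(m) = -5 + (¼)*19 = -5 + 19/4 = -¼)
n = 7 (n = (7*3 - 1*10) - 4 = (21 - 10) - 4 = 11 - 4 = 7)
(n + P(4))² = (7 - ¼)² = (27/4)² = 729/16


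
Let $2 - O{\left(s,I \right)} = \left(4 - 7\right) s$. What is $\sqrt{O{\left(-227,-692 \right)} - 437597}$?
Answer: $2 i \sqrt{109569} \approx 662.02 i$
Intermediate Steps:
$O{\left(s,I \right)} = 2 + 3 s$ ($O{\left(s,I \right)} = 2 - \left(4 - 7\right) s = 2 - - 3 s = 2 + 3 s$)
$\sqrt{O{\left(-227,-692 \right)} - 437597} = \sqrt{\left(2 + 3 \left(-227\right)\right) - 437597} = \sqrt{\left(2 - 681\right) - 437597} = \sqrt{-679 - 437597} = \sqrt{-438276} = 2 i \sqrt{109569}$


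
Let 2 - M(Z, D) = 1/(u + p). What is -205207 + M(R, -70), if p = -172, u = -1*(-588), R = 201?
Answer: -85365281/416 ≈ -2.0521e+5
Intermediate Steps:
u = 588
M(Z, D) = 831/416 (M(Z, D) = 2 - 1/(588 - 172) = 2 - 1/416 = 831/416)
-205207 + M(R, -70) = -205207 + 831/416 = -85365281/416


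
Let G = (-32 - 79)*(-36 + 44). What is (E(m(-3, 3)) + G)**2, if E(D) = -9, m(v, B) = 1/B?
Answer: 804609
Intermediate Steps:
G = -888 (G = -111*8 = -888)
(E(m(-3, 3)) + G)**2 = (-9 - 888)**2 = (-897)**2 = 804609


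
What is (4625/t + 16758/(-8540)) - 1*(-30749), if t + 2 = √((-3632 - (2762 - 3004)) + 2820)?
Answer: 5380062641/175070 - 4625*I*√570/574 ≈ 30731.0 - 192.37*I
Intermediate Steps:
t = -2 + I*√570 (t = -2 + √((-3632 - (2762 - 3004)) + 2820) = -2 + √((-3632 - 1*(-242)) + 2820) = -2 + √((-3632 + 242) + 2820) = -2 + √(-3390 + 2820) = -2 + √(-570) = -2 + I*√570 ≈ -2.0 + 23.875*I)
(4625/t + 16758/(-8540)) - 1*(-30749) = (4625/(-2 + I*√570) + 16758/(-8540)) - 1*(-30749) = (4625/(-2 + I*√570) + 16758*(-1/8540)) + 30749 = (4625/(-2 + I*√570) - 1197/610) + 30749 = (-1197/610 + 4625/(-2 + I*√570)) + 30749 = 18755693/610 + 4625/(-2 + I*√570)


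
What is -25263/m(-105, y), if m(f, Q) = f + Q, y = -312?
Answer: 8421/139 ≈ 60.583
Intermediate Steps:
m(f, Q) = Q + f
-25263/m(-105, y) = -25263/(-312 - 105) = -25263/(-417) = -25263*(-1/417) = 8421/139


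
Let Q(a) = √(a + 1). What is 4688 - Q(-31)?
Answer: 4688 - I*√30 ≈ 4688.0 - 5.4772*I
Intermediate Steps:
Q(a) = √(1 + a)
4688 - Q(-31) = 4688 - √(1 - 31) = 4688 - √(-30) = 4688 - I*√30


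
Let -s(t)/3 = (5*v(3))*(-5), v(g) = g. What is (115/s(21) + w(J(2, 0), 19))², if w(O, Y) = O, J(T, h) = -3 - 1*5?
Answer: 113569/2025 ≈ 56.083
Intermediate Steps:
J(T, h) = -8 (J(T, h) = -3 - 5 = -8)
s(t) = 225 (s(t) = -3*5*3*(-5) = -45*(-5) = -3*(-75) = 225)
(115/s(21) + w(J(2, 0), 19))² = (115/225 - 8)² = (115*(1/225) - 8)² = (23/45 - 8)² = (-337/45)² = 113569/2025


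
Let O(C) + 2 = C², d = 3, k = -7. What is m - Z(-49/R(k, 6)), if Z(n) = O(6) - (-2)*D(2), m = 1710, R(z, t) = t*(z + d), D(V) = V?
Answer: 1672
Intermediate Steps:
R(z, t) = t*(3 + z) (R(z, t) = t*(z + 3) = t*(3 + z))
O(C) = -2 + C²
Z(n) = 38 (Z(n) = (-2 + 6²) - (-2)*2 = (-2 + 36) - 1*(-4) = 34 + 4 = 38)
m - Z(-49/R(k, 6)) = 1710 - 1*38 = 1710 - 38 = 1672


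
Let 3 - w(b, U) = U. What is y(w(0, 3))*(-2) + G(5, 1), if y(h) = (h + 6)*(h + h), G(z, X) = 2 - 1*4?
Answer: -2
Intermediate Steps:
w(b, U) = 3 - U
G(z, X) = -2 (G(z, X) = 2 - 4 = -2)
y(h) = 2*h*(6 + h) (y(h) = (6 + h)*(2*h) = 2*h*(6 + h))
y(w(0, 3))*(-2) + G(5, 1) = (2*(3 - 1*3)*(6 + (3 - 1*3)))*(-2) - 2 = (2*(3 - 3)*(6 + (3 - 3)))*(-2) - 2 = (2*0*(6 + 0))*(-2) - 2 = (2*0*6)*(-2) - 2 = 0*(-2) - 2 = 0 - 2 = -2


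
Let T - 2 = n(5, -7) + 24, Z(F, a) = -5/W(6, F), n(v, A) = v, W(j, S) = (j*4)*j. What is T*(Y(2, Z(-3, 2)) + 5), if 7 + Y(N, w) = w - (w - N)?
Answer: 0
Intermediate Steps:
W(j, S) = 4*j**2 (W(j, S) = (4*j)*j = 4*j**2)
Z(F, a) = -5/144 (Z(F, a) = -5/(4*6**2) = -5/(4*36) = -5/144)
Y(N, w) = -7 + N (Y(N, w) = -7 + (w - (w - N)) = -7 + (w + (N - w)) = -7 + N)
T = 31 (T = 2 + (5 + 24) = 2 + 29 = 31)
T*(Y(2, Z(-3, 2)) + 5) = 31*((-7 + 2) + 5) = 31*(-5 + 5) = 31*0 = 0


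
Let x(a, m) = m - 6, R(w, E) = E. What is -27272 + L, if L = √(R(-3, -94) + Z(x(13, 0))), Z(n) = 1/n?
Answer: -27272 + I*√3390/6 ≈ -27272.0 + 9.7039*I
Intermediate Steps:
x(a, m) = -6 + m
L = I*√3390/6 (L = √(-94 + 1/(-6 + 0)) = √(-94 + 1/(-6)) = √(-94 - ⅙) = √(-565/6) = I*√3390/6 ≈ 9.7039*I)
-27272 + L = -27272 + I*√3390/6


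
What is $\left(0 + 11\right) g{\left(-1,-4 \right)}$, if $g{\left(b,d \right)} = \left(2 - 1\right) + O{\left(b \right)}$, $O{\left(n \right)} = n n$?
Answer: $22$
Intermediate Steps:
$O{\left(n \right)} = n^{2}$
$g{\left(b,d \right)} = 1 + b^{2}$ ($g{\left(b,d \right)} = \left(2 - 1\right) + b^{2} = 1 + b^{2}$)
$\left(0 + 11\right) g{\left(-1,-4 \right)} = \left(0 + 11\right) \left(1 + \left(-1\right)^{2}\right) = 11 \left(1 + 1\right) = 11 \cdot 2 = 22$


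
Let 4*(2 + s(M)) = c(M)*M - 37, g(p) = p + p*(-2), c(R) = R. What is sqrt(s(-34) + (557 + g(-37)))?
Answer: sqrt(3487)/2 ≈ 29.525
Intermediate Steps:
g(p) = -p (g(p) = p - 2*p = -p)
s(M) = -45/4 + M**2/4 (s(M) = -2 + (M*M - 37)/4 = -2 + (M**2 - 37)/4 = -2 + (-37 + M**2)/4 = -2 + (-37/4 + M**2/4) = -45/4 + M**2/4)
sqrt(s(-34) + (557 + g(-37))) = sqrt((-45/4 + (1/4)*(-34)**2) + (557 - 1*(-37))) = sqrt((-45/4 + (1/4)*1156) + (557 + 37)) = sqrt((-45/4 + 289) + 594) = sqrt(1111/4 + 594) = sqrt(3487/4) = sqrt(3487)/2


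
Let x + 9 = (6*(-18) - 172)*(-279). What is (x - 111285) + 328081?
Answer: 294907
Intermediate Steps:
x = 78111 (x = -9 + (6*(-18) - 172)*(-279) = -9 + (-108 - 172)*(-279) = -9 - 280*(-279) = -9 + 78120 = 78111)
(x - 111285) + 328081 = (78111 - 111285) + 328081 = -33174 + 328081 = 294907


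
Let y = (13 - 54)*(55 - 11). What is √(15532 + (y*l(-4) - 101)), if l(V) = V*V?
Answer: I*√13433 ≈ 115.9*I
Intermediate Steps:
y = -1804 (y = -41*44 = -1804)
l(V) = V²
√(15532 + (y*l(-4) - 101)) = √(15532 + (-1804*(-4)² - 101)) = √(15532 + (-1804*16 - 101)) = √(15532 + (-28864 - 101)) = √(15532 - 28965) = √(-13433) = I*√13433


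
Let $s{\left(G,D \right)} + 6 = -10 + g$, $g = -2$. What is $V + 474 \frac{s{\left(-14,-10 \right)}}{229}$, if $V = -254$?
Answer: $- \frac{66698}{229} \approx -291.26$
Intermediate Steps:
$s{\left(G,D \right)} = -18$ ($s{\left(G,D \right)} = -6 - 12 = -18$)
$V + 474 \frac{s{\left(-14,-10 \right)}}{229} = -254 + 474 \left(- \frac{18}{229}\right) = -254 - \frac{8532}{229} = - \frac{66698}{229}$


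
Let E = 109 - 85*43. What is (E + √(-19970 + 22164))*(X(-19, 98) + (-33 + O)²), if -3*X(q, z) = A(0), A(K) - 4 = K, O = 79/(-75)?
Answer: -2567073904/625 + 6515416*√2194/5625 ≈ -4.0531e+6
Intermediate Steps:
O = -79/75 (O = 79*(-1/75) = -79/75 ≈ -1.0533)
E = -3546 (E = 109 - 3655 = -3546)
A(K) = 4 + K
X(q, z) = -4/3 (X(q, z) = -(4 + 0)/3 = -⅓*4 = -4/3)
(E + √(-19970 + 22164))*(X(-19, 98) + (-33 + O)²) = (-3546 + √(-19970 + 22164))*(-4/3 + (-33 - 79/75)²) = (-3546 + √2194)*(-4/3 + (-2554/75)²) = (-3546 + √2194)*(-4/3 + 6522916/5625) = (-3546 + √2194)*(6515416/5625) = -2567073904/625 + 6515416*√2194/5625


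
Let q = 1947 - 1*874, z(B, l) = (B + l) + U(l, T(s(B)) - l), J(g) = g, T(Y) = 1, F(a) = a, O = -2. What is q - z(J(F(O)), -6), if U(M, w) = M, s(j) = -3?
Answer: 1087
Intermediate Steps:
z(B, l) = B + 2*l (z(B, l) = (B + l) + l = B + 2*l)
q = 1073 (q = 1947 - 874 = 1073)
q - z(J(F(O)), -6) = 1073 - (-2 + 2*(-6)) = 1073 - (-2 - 12) = 1073 - 1*(-14) = 1073 + 14 = 1087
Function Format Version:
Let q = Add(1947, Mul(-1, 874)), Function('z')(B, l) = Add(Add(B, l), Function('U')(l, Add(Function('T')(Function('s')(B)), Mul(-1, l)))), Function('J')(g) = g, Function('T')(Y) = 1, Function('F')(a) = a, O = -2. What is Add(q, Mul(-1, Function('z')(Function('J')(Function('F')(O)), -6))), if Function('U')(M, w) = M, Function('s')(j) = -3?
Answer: 1087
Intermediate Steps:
Function('z')(B, l) = Add(B, Mul(2, l)) (Function('z')(B, l) = Add(Add(B, l), l) = Add(B, Mul(2, l)))
q = 1073 (q = Add(1947, -874) = 1073)
Add(q, Mul(-1, Function('z')(Function('J')(Function('F')(O)), -6))) = Add(1073, Mul(-1, Add(-2, Mul(2, -6)))) = Add(1073, Mul(-1, Add(-2, -12))) = Add(1073, Mul(-1, -14)) = Add(1073, 14) = 1087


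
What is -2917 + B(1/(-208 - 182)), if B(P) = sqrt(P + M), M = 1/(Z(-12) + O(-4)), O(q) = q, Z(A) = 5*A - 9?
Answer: -2917 + I*sqrt(13181610)/28470 ≈ -2917.0 + 0.12753*I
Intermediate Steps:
Z(A) = -9 + 5*A
M = -1/73 (M = 1/((-9 + 5*(-12)) - 4) = 1/((-9 - 60) - 4) = 1/(-69 - 4) = 1/(-73) = -1/73 ≈ -0.013699)
B(P) = sqrt(-1/73 + P) (B(P) = sqrt(P - 1/73) = sqrt(-1/73 + P))
-2917 + B(1/(-208 - 182)) = -2917 + sqrt(-73 + 5329/(-208 - 182))/73 = -2917 + sqrt(-73 + 5329/(-390))/73 = -2917 + sqrt(-73 + 5329*(-1/390))/73 = -2917 + sqrt(-73 - 5329/390)/73 = -2917 + sqrt(-33799/390)/73 = -2917 + (I*sqrt(13181610)/390)/73 = -2917 + I*sqrt(13181610)/28470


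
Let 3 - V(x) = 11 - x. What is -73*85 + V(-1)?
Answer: -6214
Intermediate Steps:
V(x) = -8 + x (V(x) = 3 - (11 - x) = 3 + (-11 + x) = -8 + x)
-73*85 + V(-1) = -73*85 + (-8 - 1) = -6205 - 9 = -6214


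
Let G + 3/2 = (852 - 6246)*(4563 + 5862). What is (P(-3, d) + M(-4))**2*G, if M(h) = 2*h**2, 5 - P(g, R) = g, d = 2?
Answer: -89971922400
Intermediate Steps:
P(g, R) = 5 - g
G = -112464903/2 (G = -3/2 + (852 - 6246)*(4563 + 5862) = -3/2 - 5394*10425 = -3/2 - 56232450 = -112464903/2 ≈ -5.6232e+7)
(P(-3, d) + M(-4))**2*G = ((5 - 1*(-3)) + 2*(-4)**2)**2*(-112464903/2) = ((5 + 3) + 2*16)**2*(-112464903/2) = (8 + 32)**2*(-112464903/2) = 40**2*(-112464903/2) = 1600*(-112464903/2) = -89971922400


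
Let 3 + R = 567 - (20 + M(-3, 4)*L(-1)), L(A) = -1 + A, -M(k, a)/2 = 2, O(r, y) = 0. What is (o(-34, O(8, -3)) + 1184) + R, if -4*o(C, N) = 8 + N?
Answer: 1718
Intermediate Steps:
M(k, a) = -4 (M(k, a) = -2*2 = -4)
o(C, N) = -2 - N/4 (o(C, N) = -(8 + N)/4 = -2 - N/4)
R = 536 (R = -3 + (567 - (20 - 4*(-1 - 1))) = -3 + (567 - (20 - 4*(-2))) = -3 + (567 - (20 + 8)) = -3 + (567 - 1*28) = -3 + (567 - 28) = -3 + 539 = 536)
(o(-34, O(8, -3)) + 1184) + R = ((-2 - 1/4*0) + 1184) + 536 = ((-2 + 0) + 1184) + 536 = (-2 + 1184) + 536 = 1182 + 536 = 1718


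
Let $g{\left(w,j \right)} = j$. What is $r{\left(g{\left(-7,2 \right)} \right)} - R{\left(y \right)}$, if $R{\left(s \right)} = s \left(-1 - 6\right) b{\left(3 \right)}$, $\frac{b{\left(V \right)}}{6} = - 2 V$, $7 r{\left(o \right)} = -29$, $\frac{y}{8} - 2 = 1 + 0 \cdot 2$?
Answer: $- \frac{42365}{7} \approx -6052.1$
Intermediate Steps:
$y = 24$ ($y = 16 + 8 \left(1 + 0 \cdot 2\right) = 16 + 8 \left(1 + 0\right) = 16 + 8 \cdot 1 = 16 + 8 = 24$)
$r{\left(o \right)} = - \frac{29}{7}$ ($r{\left(o \right)} = \frac{1}{7} \left(-29\right) = - \frac{29}{7}$)
$b{\left(V \right)} = - 12 V$ ($b{\left(V \right)} = 6 \left(- 2 V\right) = - 12 V$)
$R{\left(s \right)} = 252 s$ ($R{\left(s \right)} = s \left(-1 - 6\right) \left(\left(-12\right) 3\right) = s \left(-1 - 6\right) \left(-36\right) = s \left(-7\right) \left(-36\right) = - 7 s \left(-36\right) = 252 s$)
$r{\left(g{\left(-7,2 \right)} \right)} - R{\left(y \right)} = - \frac{29}{7} - 252 \cdot 24 = - \frac{29}{7} - 6048 = - \frac{42365}{7}$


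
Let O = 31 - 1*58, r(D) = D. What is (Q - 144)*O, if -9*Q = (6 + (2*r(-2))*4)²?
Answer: 4188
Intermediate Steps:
O = -27 (O = 31 - 58 = -27)
Q = -100/9 (Q = -(6 + (2*(-2))*4)²/9 = -(6 - 4*4)²/9 = -(6 - 16)²/9 = -⅑*(-10)² = -⅑*100 = -100/9 ≈ -11.111)
(Q - 144)*O = (-100/9 - 144)*(-27) = -1396/9*(-27) = 4188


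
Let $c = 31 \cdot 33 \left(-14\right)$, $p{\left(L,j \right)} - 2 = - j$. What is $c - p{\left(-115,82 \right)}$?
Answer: $-14242$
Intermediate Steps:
$p{\left(L,j \right)} = 2 - j$
$c = -14322$ ($c = 1023 \left(-14\right) = -14322$)
$c - p{\left(-115,82 \right)} = -14322 - \left(2 - 82\right) = -14322 - -80 = -14322 + 80 = -14242$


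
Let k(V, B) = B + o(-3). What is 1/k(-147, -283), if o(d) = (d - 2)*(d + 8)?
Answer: -1/308 ≈ -0.0032468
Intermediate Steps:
o(d) = (-2 + d)*(8 + d)
k(V, B) = -25 + B (k(V, B) = B + (-16 + (-3)**2 + 6*(-3)) = B + (-16 + 9 - 18) = B - 25 = -25 + B)
1/k(-147, -283) = 1/(-25 - 283) = 1/(-308) = -1/308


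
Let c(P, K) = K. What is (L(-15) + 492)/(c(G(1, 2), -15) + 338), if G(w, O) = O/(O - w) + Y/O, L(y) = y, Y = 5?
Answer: 477/323 ≈ 1.4768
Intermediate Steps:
G(w, O) = 5/O + O/(O - w) (G(w, O) = O/(O - w) + 5/O = 5/O + O/(O - w))
(L(-15) + 492)/(c(G(1, 2), -15) + 338) = (-15 + 492)/(-15 + 338) = 477/323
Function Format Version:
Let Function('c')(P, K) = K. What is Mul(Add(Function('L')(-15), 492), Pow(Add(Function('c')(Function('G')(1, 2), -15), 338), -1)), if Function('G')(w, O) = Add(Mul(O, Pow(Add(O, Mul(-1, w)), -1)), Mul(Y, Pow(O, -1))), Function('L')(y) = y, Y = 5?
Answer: Rational(477, 323) ≈ 1.4768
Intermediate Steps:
Function('G')(w, O) = Add(Mul(5, Pow(O, -1)), Mul(O, Pow(Add(O, Mul(-1, w)), -1))) (Function('G')(w, O) = Add(Mul(O, Pow(Add(O, Mul(-1, w)), -1)), Mul(5, Pow(O, -1))) = Add(Mul(5, Pow(O, -1)), Mul(O, Pow(Add(O, Mul(-1, w)), -1))))
Mul(Add(Function('L')(-15), 492), Pow(Add(Function('c')(Function('G')(1, 2), -15), 338), -1)) = Mul(Add(-15, 492), Pow(Add(-15, 338), -1)) = Mul(477, Pow(323, -1)) = Mul(477, Rational(1, 323)) = Rational(477, 323)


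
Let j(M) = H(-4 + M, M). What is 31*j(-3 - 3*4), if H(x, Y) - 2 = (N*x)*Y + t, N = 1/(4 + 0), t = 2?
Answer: 9331/4 ≈ 2332.8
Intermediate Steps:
N = ¼ (N = 1/4 = ¼ ≈ 0.25000)
H(x, Y) = 4 + Y*x/4 (H(x, Y) = 2 + ((x/4)*Y + 2) = 2 + (Y*x/4 + 2) = 2 + (2 + Y*x/4) = 4 + Y*x/4)
j(M) = 4 + M*(-4 + M)/4
31*j(-3 - 3*4) = 31*(4 + (-3 - 3*4)*(-4 + (-3 - 3*4))/4) = 31*(4 + (-3 - 12)*(-4 + (-3 - 12))/4) = 31*(4 + (¼)*(-15)*(-4 - 15)) = 31*(4 + (¼)*(-15)*(-19)) = 31*(4 + 285/4) = 31*(301/4) = 9331/4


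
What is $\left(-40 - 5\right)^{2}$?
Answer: $2025$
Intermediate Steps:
$\left(-40 - 5\right)^{2} = \left(-45\right)^{2} = 2025$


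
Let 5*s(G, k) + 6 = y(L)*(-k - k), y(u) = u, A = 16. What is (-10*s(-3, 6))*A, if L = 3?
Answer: 1344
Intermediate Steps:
s(G, k) = -6/5 - 6*k/5 (s(G, k) = -6/5 + (3*(-k - k))/5 = -6/5 + (3*(-2*k))/5 = -6/5 + (-6*k)/5 = -6/5 - 6*k/5)
(-10*s(-3, 6))*A = -10*(-6/5 - 6/5*6)*16 = -10*(-6/5 - 36/5)*16 = -10*(-42/5)*16 = 84*16 = 1344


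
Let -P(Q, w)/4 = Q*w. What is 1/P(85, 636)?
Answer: -1/216240 ≈ -4.6245e-6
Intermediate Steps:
P(Q, w) = -4*Q*w
1/P(85, 636) = 1/(-4*85*636) = 1/(-216240) = -1/216240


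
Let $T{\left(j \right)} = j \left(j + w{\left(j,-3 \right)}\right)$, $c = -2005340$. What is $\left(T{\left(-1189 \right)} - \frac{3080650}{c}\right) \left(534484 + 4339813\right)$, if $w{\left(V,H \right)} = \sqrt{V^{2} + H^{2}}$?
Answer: $\frac{1381860445907264463}{200534} - 5795539133 \sqrt{1413730} \approx -1.4446 \cdot 10^{7}$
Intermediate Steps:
$w{\left(V,H \right)} = \sqrt{H^{2} + V^{2}}$
$T{\left(j \right)} = j \left(j + \sqrt{9 + j^{2}}\right)$ ($T{\left(j \right)} = j \left(j + \sqrt{\left(-3\right)^{2} + j^{2}}\right) = j \left(j + \sqrt{9 + j^{2}}\right)$)
$\left(T{\left(-1189 \right)} - \frac{3080650}{c}\right) \left(534484 + 4339813\right) = \left(- 1189 \left(-1189 + \sqrt{9 + \left(-1189\right)^{2}}\right) - \frac{3080650}{-2005340}\right) \left(534484 + 4339813\right) = \left(- 1189 \left(-1189 + \sqrt{9 + 1413721}\right) - - \frac{308065}{200534}\right) 4874297 = \left(- 1189 \left(-1189 + \sqrt{1413730}\right) + \frac{308065}{200534}\right) 4874297 = \left(\left(1413721 - 1189 \sqrt{1413730}\right) + \frac{308065}{200534}\right) 4874297 = \left(\frac{283499435079}{200534} - 1189 \sqrt{1413730}\right) 4874297 = \frac{1381860445907264463}{200534} - 5795539133 \sqrt{1413730}$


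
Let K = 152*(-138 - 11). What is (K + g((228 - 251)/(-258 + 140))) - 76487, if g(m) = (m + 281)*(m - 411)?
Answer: -2988804715/13924 ≈ -2.1465e+5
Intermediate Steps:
K = -22648 (K = 152*(-149) = -22648)
g(m) = (-411 + m)*(281 + m) (g(m) = (281 + m)*(-411 + m) = (-411 + m)*(281 + m))
(K + g((228 - 251)/(-258 + 140))) - 76487 = (-22648 + (-115491 + ((228 - 251)/(-258 + 140))² - 130*(228 - 251)/(-258 + 140))) - 76487 = (-22648 + (-115491 + (-23/(-118))² - (-2990)/(-118))) - 76487 = (-22648 + (-115491 + (-23*(-1/118))² - (-2990)*(-1)/118)) - 76487 = (-22648 + (-115491 + (23/118)² - 130*23/118)) - 76487 = (-22648 + (-115491 + 529/13924 - 1495/59)) - 76487 = (-22648 - 1608448975/13924) - 76487 = -1923799727/13924 - 76487 = -2988804715/13924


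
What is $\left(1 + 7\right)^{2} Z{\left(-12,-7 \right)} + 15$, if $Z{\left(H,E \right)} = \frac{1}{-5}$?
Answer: $\frac{11}{5} \approx 2.2$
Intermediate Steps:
$Z{\left(H,E \right)} = - \frac{1}{5}$
$\left(1 + 7\right)^{2} Z{\left(-12,-7 \right)} + 15 = \left(1 + 7\right)^{2} \left(- \frac{1}{5}\right) + 15 = 8^{2} \left(- \frac{1}{5}\right) + 15 = 64 \left(- \frac{1}{5}\right) + 15 = - \frac{64}{5} + 15 = \frac{11}{5}$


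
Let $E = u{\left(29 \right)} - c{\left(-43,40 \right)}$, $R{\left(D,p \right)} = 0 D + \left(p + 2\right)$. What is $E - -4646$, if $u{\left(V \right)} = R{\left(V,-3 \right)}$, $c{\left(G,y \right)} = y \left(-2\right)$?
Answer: $4725$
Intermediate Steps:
$c{\left(G,y \right)} = - 2 y$
$R{\left(D,p \right)} = 2 + p$ ($R{\left(D,p \right)} = 0 + \left(2 + p\right) = 2 + p$)
$u{\left(V \right)} = -1$ ($u{\left(V \right)} = 2 - 3 = -1$)
$E = 79$ ($E = -1 - \left(-2\right) 40 = -1 - -80 = -1 + 80 = 79$)
$E - -4646 = 79 - -4646 = 79 + 4646 = 4725$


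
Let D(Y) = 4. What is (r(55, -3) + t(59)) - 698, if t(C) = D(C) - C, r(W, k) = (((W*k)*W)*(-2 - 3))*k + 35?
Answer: -136843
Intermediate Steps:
r(W, k) = 35 - 5*W**2*k**2 (r(W, k) = ((k*W**2)*(-5))*k + 35 = (-5*k*W**2)*k + 35 = -5*W**2*k**2 + 35 = 35 - 5*W**2*k**2)
t(C) = 4 - C
(r(55, -3) + t(59)) - 698 = ((35 - 5*55**2*(-3)**2) + (4 - 1*59)) - 698 = ((35 - 5*3025*9) + (4 - 59)) - 698 = ((35 - 136125) - 55) - 698 = (-136090 - 55) - 698 = -136145 - 698 = -136843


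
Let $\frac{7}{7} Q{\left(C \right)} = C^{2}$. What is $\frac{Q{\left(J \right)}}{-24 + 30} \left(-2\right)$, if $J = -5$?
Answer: $- \frac{25}{3} \approx -8.3333$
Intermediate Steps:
$Q{\left(C \right)} = C^{2}$
$\frac{Q{\left(J \right)}}{-24 + 30} \left(-2\right) = \frac{\left(-5\right)^{2}}{-24 + 30} \left(-2\right) = \frac{25}{6} \left(-2\right) = - \frac{25}{3}$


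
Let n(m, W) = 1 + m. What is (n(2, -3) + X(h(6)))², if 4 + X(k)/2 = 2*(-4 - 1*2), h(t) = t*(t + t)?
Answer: 841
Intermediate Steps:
h(t) = 2*t² (h(t) = t*(2*t) = 2*t²)
X(k) = -32 (X(k) = -8 + 2*(2*(-4 - 1*2)) = -8 + 2*(2*(-4 - 2)) = -8 + 2*(2*(-6)) = -8 + 2*(-12) = -8 - 24 = -32)
(n(2, -3) + X(h(6)))² = ((1 + 2) - 32)² = (3 - 32)² = (-29)² = 841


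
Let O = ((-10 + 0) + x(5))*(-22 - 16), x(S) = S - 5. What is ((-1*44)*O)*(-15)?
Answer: 250800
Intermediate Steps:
x(S) = -5 + S
O = 380 (O = ((-10 + 0) + (-5 + 5))*(-22 - 16) = (-10 + 0)*(-38) = -10*(-38) = 380)
((-1*44)*O)*(-15) = (-1*44*380)*(-15) = -44*380*(-15) = -16720*(-15) = 250800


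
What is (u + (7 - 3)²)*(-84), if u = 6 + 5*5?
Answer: -3948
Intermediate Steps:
u = 31 (u = 6 + 25 = 31)
(u + (7 - 3)²)*(-84) = (31 + (7 - 3)²)*(-84) = (31 + 4²)*(-84) = (31 + 16)*(-84) = 47*(-84) = -3948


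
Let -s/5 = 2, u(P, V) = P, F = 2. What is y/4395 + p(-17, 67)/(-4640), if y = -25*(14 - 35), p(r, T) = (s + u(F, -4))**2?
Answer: 4489/42485 ≈ 0.10566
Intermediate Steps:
s = -10 (s = -5*2 = -10)
p(r, T) = 64 (p(r, T) = (-10 + 2)**2 = (-8)**2 = 64)
y = 525 (y = -25*(-21) = 525)
y/4395 + p(-17, 67)/(-4640) = 525/4395 + 64/(-4640) = 525*(1/4395) + 64*(-1/4640) = 35/293 - 2/145 = 4489/42485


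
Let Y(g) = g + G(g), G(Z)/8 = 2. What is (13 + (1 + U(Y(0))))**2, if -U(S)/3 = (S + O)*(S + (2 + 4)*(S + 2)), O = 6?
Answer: 66748900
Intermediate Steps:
G(Z) = 16 (G(Z) = 8*2 = 16)
Y(g) = 16 + g (Y(g) = g + 16 = 16 + g)
U(S) = -3*(6 + S)*(12 + 7*S) (U(S) = -3*(S + 6)*(S + (2 + 4)*(S + 2)) = -3*(6 + S)*(S + 6*(2 + S)) = -3*(6 + S)*(S + (12 + 6*S)) = -3*(6 + S)*(12 + 7*S))
(13 + (1 + U(Y(0))))**2 = (13 + (1 + (-216 - 162*(16 + 0) - 21*(16 + 0)**2)))**2 = (13 + (1 + (-216 - 162*16 - 21*16**2)))**2 = (13 + (1 + (-216 - 2592 - 21*256)))**2 = (13 + (1 + (-216 - 2592 - 5376)))**2 = (13 + (1 - 8184))**2 = (13 - 8183)**2 = (-8170)**2 = 66748900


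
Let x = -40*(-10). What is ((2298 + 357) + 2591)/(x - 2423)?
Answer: -5246/2023 ≈ -2.5932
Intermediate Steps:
x = 400
((2298 + 357) + 2591)/(x - 2423) = ((2298 + 357) + 2591)/(400 - 2423) = (2655 + 2591)/(-2023) = 5246*(-1/2023) = -5246/2023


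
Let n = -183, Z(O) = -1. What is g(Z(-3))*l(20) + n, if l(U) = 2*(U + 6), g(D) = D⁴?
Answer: -131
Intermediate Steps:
l(U) = 12 + 2*U (l(U) = 2*(6 + U) = 12 + 2*U)
g(Z(-3))*l(20) + n = (-1)⁴*(12 + 2*20) - 183 = 1*(12 + 40) - 183 = 1*52 - 183 = 52 - 183 = -131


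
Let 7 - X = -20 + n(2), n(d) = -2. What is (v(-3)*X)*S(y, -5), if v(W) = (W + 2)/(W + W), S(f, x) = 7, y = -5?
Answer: 203/6 ≈ 33.833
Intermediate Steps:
X = 29 (X = 7 - (-20 - 2) = 7 - 1*(-22) = 7 + 22 = 29)
v(W) = (2 + W)/(2*W) (v(W) = (2 + W)/((2*W)) = (2 + W)*(1/(2*W)) = (2 + W)/(2*W))
(v(-3)*X)*S(y, -5) = (((½)*(2 - 3)/(-3))*29)*7 = (((½)*(-⅓)*(-1))*29)*7 = ((⅙)*29)*7 = (29/6)*7 = 203/6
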